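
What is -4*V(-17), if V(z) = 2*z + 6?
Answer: 112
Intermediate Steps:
V(z) = 6 + 2*z
-4*V(-17) = -4*(6 + 2*(-17)) = -4*(6 - 34) = -4*(-28) = 112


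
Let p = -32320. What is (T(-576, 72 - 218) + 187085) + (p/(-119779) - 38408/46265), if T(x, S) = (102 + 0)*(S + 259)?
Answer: 1100614733533753/5541575435 ≈ 1.9861e+5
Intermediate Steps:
T(x, S) = 26418 + 102*S (T(x, S) = 102*(259 + S) = 26418 + 102*S)
(T(-576, 72 - 218) + 187085) + (p/(-119779) - 38408/46265) = ((26418 + 102*(72 - 218)) + 187085) + (-32320/(-119779) - 38408/46265) = ((26418 + 102*(-146)) + 187085) + (-32320*(-1/119779) - 38408*1/46265) = ((26418 - 14892) + 187085) + (32320/119779 - 38408/46265) = (11526 + 187085) - 3105187032/5541575435 = 198611 - 3105187032/5541575435 = 1100614733533753/5541575435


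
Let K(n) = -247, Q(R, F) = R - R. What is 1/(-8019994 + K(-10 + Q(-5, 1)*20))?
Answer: -1/8020241 ≈ -1.2468e-7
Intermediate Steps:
Q(R, F) = 0
1/(-8019994 + K(-10 + Q(-5, 1)*20)) = 1/(-8019994 - 247) = 1/(-8020241) = -1/8020241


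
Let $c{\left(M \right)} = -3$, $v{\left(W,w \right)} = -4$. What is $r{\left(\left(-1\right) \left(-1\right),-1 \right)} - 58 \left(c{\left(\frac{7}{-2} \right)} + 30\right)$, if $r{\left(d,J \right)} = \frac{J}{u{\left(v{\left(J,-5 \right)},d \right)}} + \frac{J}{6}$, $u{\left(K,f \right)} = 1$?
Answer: $- \frac{9403}{6} \approx -1567.2$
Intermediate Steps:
$r{\left(d,J \right)} = \frac{7 J}{6}$ ($r{\left(d,J \right)} = \frac{J}{1} + \frac{J}{6} = J 1 + J \frac{1}{6} = J + \frac{J}{6} = \frac{7 J}{6}$)
$r{\left(\left(-1\right) \left(-1\right),-1 \right)} - 58 \left(c{\left(\frac{7}{-2} \right)} + 30\right) = \frac{7}{6} \left(-1\right) - 58 \left(-3 + 30\right) = - \frac{7}{6} - 1566 = - \frac{9403}{6}$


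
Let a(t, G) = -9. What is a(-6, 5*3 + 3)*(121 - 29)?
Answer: -828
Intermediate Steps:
a(-6, 5*3 + 3)*(121 - 29) = -9*(121 - 29) = -9*92 = -828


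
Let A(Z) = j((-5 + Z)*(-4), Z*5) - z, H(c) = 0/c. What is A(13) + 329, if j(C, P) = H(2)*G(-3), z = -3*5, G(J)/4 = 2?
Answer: 344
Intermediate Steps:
H(c) = 0
G(J) = 8 (G(J) = 4*2 = 8)
z = -15
j(C, P) = 0 (j(C, P) = 0*8 = 0)
A(Z) = 15 (A(Z) = 0 - 1*(-15) = 0 + 15 = 15)
A(13) + 329 = 15 + 329 = 344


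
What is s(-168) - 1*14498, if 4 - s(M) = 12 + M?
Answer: -14338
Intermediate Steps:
s(M) = -8 - M (s(M) = 4 - (12 + M) = 4 + (-12 - M) = -8 - M)
s(-168) - 1*14498 = (-8 - 1*(-168)) - 1*14498 = (-8 + 168) - 14498 = 160 - 14498 = -14338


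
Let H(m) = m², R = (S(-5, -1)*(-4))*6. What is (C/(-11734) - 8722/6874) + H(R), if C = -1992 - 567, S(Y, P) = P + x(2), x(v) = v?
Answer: 3312509131/5761394 ≈ 574.95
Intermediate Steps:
S(Y, P) = 2 + P (S(Y, P) = P + 2 = 2 + P)
C = -2559
R = -24 (R = ((2 - 1)*(-4))*6 = (1*(-4))*6 = -4*6 = -24)
(C/(-11734) - 8722/6874) + H(R) = (-2559/(-11734) - 8722/6874) + (-24)² = (-2559*(-1/11734) - 8722*1/6874) + 576 = (2559/11734 - 623/491) + 576 = -6053813/5761394 + 576 = 3312509131/5761394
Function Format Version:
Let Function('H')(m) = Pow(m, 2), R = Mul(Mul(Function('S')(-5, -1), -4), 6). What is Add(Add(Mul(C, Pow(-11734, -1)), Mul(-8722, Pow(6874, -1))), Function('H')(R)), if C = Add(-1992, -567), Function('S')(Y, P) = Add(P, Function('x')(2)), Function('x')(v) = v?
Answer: Rational(3312509131, 5761394) ≈ 574.95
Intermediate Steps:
Function('S')(Y, P) = Add(2, P) (Function('S')(Y, P) = Add(P, 2) = Add(2, P))
C = -2559
R = -24 (R = Mul(Mul(Add(2, -1), -4), 6) = Mul(Mul(1, -4), 6) = Mul(-4, 6) = -24)
Add(Add(Mul(C, Pow(-11734, -1)), Mul(-8722, Pow(6874, -1))), Function('H')(R)) = Add(Add(Mul(-2559, Pow(-11734, -1)), Mul(-8722, Pow(6874, -1))), Pow(-24, 2)) = Add(Add(Mul(-2559, Rational(-1, 11734)), Mul(-8722, Rational(1, 6874))), 576) = Add(Add(Rational(2559, 11734), Rational(-623, 491)), 576) = Add(Rational(-6053813, 5761394), 576) = Rational(3312509131, 5761394)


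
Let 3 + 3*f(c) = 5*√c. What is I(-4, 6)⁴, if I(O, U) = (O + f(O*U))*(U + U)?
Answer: -102240000 + 57600000*I*√6 ≈ -1.0224e+8 + 1.4109e+8*I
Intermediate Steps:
f(c) = -1 + 5*√c/3 (f(c) = -1 + (5*√c)/3 = -1 + 5*√c/3)
I(O, U) = 2*U*(-1 + O + 5*√(O*U)/3) (I(O, U) = (O + (-1 + 5*√(O*U)/3))*(U + U) = (-1 + O + 5*√(O*U)/3)*(2*U) = 2*U*(-1 + O + 5*√(O*U)/3))
I(-4, 6)⁴ = ((⅔)*6*(-3 + 3*(-4) + 5*√(-4*6)))⁴ = ((⅔)*6*(-3 - 12 + 5*√(-24)))⁴ = ((⅔)*6*(-3 - 12 + 5*(2*I*√6)))⁴ = ((⅔)*6*(-3 - 12 + 10*I*√6))⁴ = ((⅔)*6*(-15 + 10*I*√6))⁴ = (-60 + 40*I*√6)⁴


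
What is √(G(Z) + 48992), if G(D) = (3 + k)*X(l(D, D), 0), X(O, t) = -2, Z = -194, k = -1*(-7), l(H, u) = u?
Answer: 2*√12243 ≈ 221.30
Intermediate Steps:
k = 7
G(D) = -20 (G(D) = (3 + 7)*(-2) = 10*(-2) = -20)
√(G(Z) + 48992) = √(-20 + 48992) = √48972 = 2*√12243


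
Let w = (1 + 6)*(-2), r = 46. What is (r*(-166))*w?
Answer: 106904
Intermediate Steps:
w = -14 (w = 7*(-2) = -14)
(r*(-166))*w = (46*(-166))*(-14) = -7636*(-14) = 106904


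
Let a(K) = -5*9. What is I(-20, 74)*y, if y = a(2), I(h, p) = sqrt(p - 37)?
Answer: -45*sqrt(37) ≈ -273.72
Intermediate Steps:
a(K) = -45
I(h, p) = sqrt(-37 + p)
y = -45
I(-20, 74)*y = sqrt(-37 + 74)*(-45) = sqrt(37)*(-45) = -45*sqrt(37)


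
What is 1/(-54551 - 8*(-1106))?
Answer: -1/45703 ≈ -2.1880e-5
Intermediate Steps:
1/(-54551 - 8*(-1106)) = 1/(-54551 + 8848) = 1/(-45703) = -1/45703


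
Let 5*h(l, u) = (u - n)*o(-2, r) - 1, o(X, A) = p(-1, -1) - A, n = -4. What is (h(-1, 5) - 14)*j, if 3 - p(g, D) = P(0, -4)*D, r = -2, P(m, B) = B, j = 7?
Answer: -434/5 ≈ -86.800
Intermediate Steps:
p(g, D) = 3 + 4*D (p(g, D) = 3 - (-4)*D = 3 + 4*D)
o(X, A) = -1 - A (o(X, A) = (3 + 4*(-1)) - A = (3 - 4) - A = -1 - A)
h(l, u) = ⅗ + u/5 (h(l, u) = ((u - 1*(-4))*(-1 - 1*(-2)) - 1)/5 = ((u + 4)*(-1 + 2) - 1)/5 = ((4 + u)*1 - 1)/5 = ((4 + u) - 1)/5 = (3 + u)/5 = ⅗ + u/5)
(h(-1, 5) - 14)*j = ((⅗ + (⅕)*5) - 14)*7 = ((⅗ + 1) - 14)*7 = (8/5 - 14)*7 = -62/5*7 = -434/5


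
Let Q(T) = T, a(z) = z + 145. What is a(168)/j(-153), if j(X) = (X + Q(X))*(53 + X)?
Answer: 313/30600 ≈ 0.010229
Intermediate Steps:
a(z) = 145 + z
j(X) = 2*X*(53 + X) (j(X) = (X + X)*(53 + X) = (2*X)*(53 + X) = 2*X*(53 + X))
a(168)/j(-153) = (145 + 168)/((2*(-153)*(53 - 153))) = 313/((2*(-153)*(-100))) = 313/30600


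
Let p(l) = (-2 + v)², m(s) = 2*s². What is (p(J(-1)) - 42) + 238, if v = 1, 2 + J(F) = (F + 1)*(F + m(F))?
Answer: 197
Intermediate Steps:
J(F) = -2 + (1 + F)*(F + 2*F²) (J(F) = -2 + (F + 1)*(F + 2*F²) = -2 + (1 + F)*(F + 2*F²))
p(l) = 1 (p(l) = (-2 + 1)² = (-1)² = 1)
(p(J(-1)) - 42) + 238 = (1 - 42) + 238 = -41 + 238 = 197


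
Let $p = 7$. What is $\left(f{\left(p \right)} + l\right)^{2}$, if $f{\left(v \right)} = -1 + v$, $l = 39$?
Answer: $2025$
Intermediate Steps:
$\left(f{\left(p \right)} + l\right)^{2} = \left(\left(-1 + 7\right) + 39\right)^{2} = \left(6 + 39\right)^{2} = 45^{2} = 2025$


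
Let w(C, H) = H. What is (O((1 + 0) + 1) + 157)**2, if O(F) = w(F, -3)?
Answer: 23716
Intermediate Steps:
O(F) = -3
(O((1 + 0) + 1) + 157)**2 = (-3 + 157)**2 = 154**2 = 23716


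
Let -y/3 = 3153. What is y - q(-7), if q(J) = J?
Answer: -9452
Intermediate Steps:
y = -9459 (y = -3*3153 = -9459)
y - q(-7) = -9459 - 1*(-7) = -9459 + 7 = -9452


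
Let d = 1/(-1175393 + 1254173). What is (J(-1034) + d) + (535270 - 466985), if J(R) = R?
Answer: 5298033781/78780 ≈ 67251.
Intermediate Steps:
d = 1/78780 ≈ 1.2694e-5
(J(-1034) + d) + (535270 - 466985) = (-1034 + 1/78780) + (535270 - 466985) = -81458519/78780 + 68285 = 5298033781/78780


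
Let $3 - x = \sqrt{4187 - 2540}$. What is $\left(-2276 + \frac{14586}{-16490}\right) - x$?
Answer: $- \frac{1105744}{485} + 3 \sqrt{183} \approx -2239.3$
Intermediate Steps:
$x = 3 - 3 \sqrt{183}$ ($x = 3 - \sqrt{4187 - 2540} = 3 - \sqrt{1647} = 3 - 3 \sqrt{183} \approx -37.583$)
$\left(-2276 + \frac{14586}{-16490}\right) - x = \left(-2276 + \frac{14586}{-16490}\right) - \left(3 - 3 \sqrt{183}\right) = \left(-2276 + 14586 \left(- \frac{1}{16490}\right)\right) - \left(3 - 3 \sqrt{183}\right) = \left(-2276 - \frac{429}{485}\right) - \left(3 - 3 \sqrt{183}\right) = - \frac{1104289}{485} - \left(3 - 3 \sqrt{183}\right) = - \frac{1105744}{485} + 3 \sqrt{183}$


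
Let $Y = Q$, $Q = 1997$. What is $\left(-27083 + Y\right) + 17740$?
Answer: $-7346$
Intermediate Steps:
$Y = 1997$
$\left(-27083 + Y\right) + 17740 = \left(-27083 + 1997\right) + 17740 = -25086 + 17740 = -7346$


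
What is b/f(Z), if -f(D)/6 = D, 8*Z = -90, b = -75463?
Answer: -150926/135 ≈ -1118.0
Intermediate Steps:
Z = -45/4 (Z = (⅛)*(-90) = -45/4 ≈ -11.250)
f(D) = -6*D
b/f(Z) = -75463/((-6*(-45/4))) = -75463/135/2 = -75463*2/135 = -150926/135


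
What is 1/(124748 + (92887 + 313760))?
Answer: 1/531395 ≈ 1.8818e-6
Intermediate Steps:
1/(124748 + (92887 + 313760)) = 1/(124748 + 406647) = 1/531395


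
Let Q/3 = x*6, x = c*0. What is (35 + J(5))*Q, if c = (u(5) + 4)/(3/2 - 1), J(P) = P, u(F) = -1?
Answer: 0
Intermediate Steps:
c = 6 (c = (-1 + 4)/(3/2 - 1) = 3/(3*(1/2) - 1) = 3/(3/2 - 1) = 3/(1/2) = 3*2 = 6)
x = 0 (x = 6*0 = 0)
Q = 0 (Q = 3*(0*6) = 3*0 = 0)
(35 + J(5))*Q = (35 + 5)*0 = 40*0 = 0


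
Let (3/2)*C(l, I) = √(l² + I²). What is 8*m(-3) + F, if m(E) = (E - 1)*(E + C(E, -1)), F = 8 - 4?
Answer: 100 - 64*√10/3 ≈ 32.538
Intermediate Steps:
F = 4
C(l, I) = 2*√(I² + l²)/3 (C(l, I) = 2*√(l² + I²)/3 = 2*√(I² + l²)/3)
m(E) = (-1 + E)*(E + 2*√(1 + E²)/3) (m(E) = (E - 1)*(E + 2*√((-1)² + E²)/3) = (-1 + E)*(E + 2*√(1 + E²)/3))
8*m(-3) + F = 8*((-3)² - 1*(-3) - 2*√(1 + (-3)²)/3 + (⅔)*(-3)*√(1 + (-3)²)) + 4 = 8*(9 + 3 - 2*√(1 + 9)/3 + (⅔)*(-3)*√(1 + 9)) + 4 = 8*(9 + 3 - 2*√10/3 + (⅔)*(-3)*√10) + 4 = 8*(9 + 3 - 2*√10/3 - 2*√10) + 4 = 8*(12 - 8*√10/3) + 4 = (96 - 64*√10/3) + 4 = 100 - 64*√10/3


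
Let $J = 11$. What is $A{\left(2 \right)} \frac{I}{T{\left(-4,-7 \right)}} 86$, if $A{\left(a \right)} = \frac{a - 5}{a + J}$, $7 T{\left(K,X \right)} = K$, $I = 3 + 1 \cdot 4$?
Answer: $\frac{6321}{26} \approx 243.12$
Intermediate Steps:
$I = 7$ ($I = 3 + 4 = 7$)
$T{\left(K,X \right)} = \frac{K}{7}$
$A{\left(a \right)} = \frac{-5 + a}{11 + a}$ ($A{\left(a \right)} = \frac{a - 5}{a + 11} = \frac{-5 + a}{11 + a}$)
$A{\left(2 \right)} \frac{I}{T{\left(-4,-7 \right)}} 86 = \frac{-5 + 2}{11 + 2} \frac{7}{\frac{1}{7} \left(-4\right)} 86 = \frac{1}{13} \left(-3\right) \frac{7}{- \frac{4}{7}} \cdot 86 = \frac{1}{13} \left(-3\right) 7 \left(- \frac{7}{4}\right) 86 = \left(- \frac{3}{13}\right) \left(- \frac{49}{4}\right) 86 = \frac{147}{52} \cdot 86 = \frac{6321}{26}$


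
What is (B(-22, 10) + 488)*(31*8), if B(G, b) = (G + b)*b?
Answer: 91264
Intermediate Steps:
B(G, b) = b*(G + b)
(B(-22, 10) + 488)*(31*8) = (10*(-22 + 10) + 488)*(31*8) = (10*(-12) + 488)*248 = (-120 + 488)*248 = 368*248 = 91264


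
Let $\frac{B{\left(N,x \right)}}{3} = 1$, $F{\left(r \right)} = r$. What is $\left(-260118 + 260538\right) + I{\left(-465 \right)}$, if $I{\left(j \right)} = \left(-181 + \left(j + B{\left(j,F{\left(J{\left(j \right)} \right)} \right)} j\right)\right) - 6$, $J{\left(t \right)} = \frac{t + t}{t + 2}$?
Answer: $-1627$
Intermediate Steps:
$J{\left(t \right)} = \frac{2 t}{2 + t}$
$B{\left(N,x \right)} = 3$ ($B{\left(N,x \right)} = 3 \cdot 1 = 3$)
$I{\left(j \right)} = -187 + 4 j$ ($I{\left(j \right)} = \left(-181 + \left(j + 3 j\right)\right) - 6 = \left(-181 + 4 j\right) - 6 = -187 + 4 j$)
$\left(-260118 + 260538\right) + I{\left(-465 \right)} = \left(-260118 + 260538\right) + \left(-187 + 4 \left(-465\right)\right) = 420 - 2047 = -1627$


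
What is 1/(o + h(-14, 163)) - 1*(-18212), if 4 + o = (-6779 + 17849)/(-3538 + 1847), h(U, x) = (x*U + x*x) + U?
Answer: 747198459199/41027809 ≈ 18212.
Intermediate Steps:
h(U, x) = U + x² + U*x (h(U, x) = (U*x + x²) + U = (x² + U*x) + U = U + x² + U*x)
o = -17834/1691 (o = -4 + (-6779 + 17849)/(-3538 + 1847) = -4 + 11070/(-1691) = -4 + 11070*(-1/1691) = -4 - 11070/1691 = -17834/1691 ≈ -10.546)
1/(o + h(-14, 163)) - 1*(-18212) = 1/(-17834/1691 + (-14 + 163² - 14*163)) - 1*(-18212) = 1/(-17834/1691 + (-14 + 26569 - 2282)) + 18212 = 1/(-17834/1691 + 24273) + 18212 = 1/(41027809/1691) + 18212 = 1691/41027809 + 18212 = 747198459199/41027809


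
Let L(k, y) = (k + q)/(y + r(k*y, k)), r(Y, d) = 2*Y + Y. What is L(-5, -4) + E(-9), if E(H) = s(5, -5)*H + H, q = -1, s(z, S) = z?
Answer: -1515/28 ≈ -54.107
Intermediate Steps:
E(H) = 6*H (E(H) = 5*H + H = 6*H)
r(Y, d) = 3*Y
L(k, y) = (-1 + k)/(y + 3*k*y) (L(k, y) = (k - 1)/(y + 3*(k*y)) = (-1 + k)/(y + 3*k*y))
L(-5, -4) + E(-9) = (-1 - 5)/((-4)*(1 + 3*(-5))) + 6*(-9) = -¼*(-6)/(1 - 15) - 54 = -¼*(-6)/(-14) - 54 = -¼*(-1/14)*(-6) - 54 = -3/28 - 54 = -1515/28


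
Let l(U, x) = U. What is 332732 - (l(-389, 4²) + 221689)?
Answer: 111432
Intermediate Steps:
332732 - (l(-389, 4²) + 221689) = 332732 - (-389 + 221689) = 332732 - 1*221300 = 332732 - 221300 = 111432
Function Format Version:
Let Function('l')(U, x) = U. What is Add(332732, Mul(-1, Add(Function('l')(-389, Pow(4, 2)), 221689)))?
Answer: 111432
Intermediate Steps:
Add(332732, Mul(-1, Add(Function('l')(-389, Pow(4, 2)), 221689))) = Add(332732, Mul(-1, Add(-389, 221689))) = Add(332732, Mul(-1, 221300)) = Add(332732, -221300) = 111432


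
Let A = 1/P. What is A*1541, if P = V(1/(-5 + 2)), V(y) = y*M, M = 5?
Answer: -4623/5 ≈ -924.60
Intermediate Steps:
V(y) = 5*y (V(y) = y*5 = 5*y)
P = -5/3 (P = 5/(-5 + 2) = 5/(-3) = 5*(-⅓) = -5/3 ≈ -1.6667)
A = -⅗ (A = 1/(-5/3) = -⅗ ≈ -0.60000)
A*1541 = -⅗*1541 = -4623/5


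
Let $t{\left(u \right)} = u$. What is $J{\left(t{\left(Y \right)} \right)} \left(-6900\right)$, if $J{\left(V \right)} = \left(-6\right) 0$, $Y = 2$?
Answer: $0$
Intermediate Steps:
$J{\left(V \right)} = 0$
$J{\left(t{\left(Y \right)} \right)} \left(-6900\right) = 0 \left(-6900\right) = 0$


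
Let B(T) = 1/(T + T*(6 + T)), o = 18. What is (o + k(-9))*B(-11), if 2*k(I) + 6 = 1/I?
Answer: 269/792 ≈ 0.33965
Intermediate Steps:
k(I) = -3 + 1/(2*I)
(o + k(-9))*B(-11) = (18 + (-3 + (½)/(-9)))*(1/((-11)*(7 - 11))) = (18 + (-3 + (½)*(-⅑)))*(-1/11/(-4)) = (18 + (-3 - 1/18))*(-1/11*(-¼)) = (18 - 55/18)*(1/44) = (269/18)*(1/44) = 269/792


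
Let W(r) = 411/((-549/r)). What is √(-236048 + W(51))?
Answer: I*√878476677/61 ≈ 485.89*I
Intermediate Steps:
W(r) = -137*r/183 (W(r) = 411*(-r/549) = -137*r/183)
√(-236048 + W(51)) = √(-236048 - 137/183*51) = √(-236048 - 2329/61) = √(-14401257/61) = I*√878476677/61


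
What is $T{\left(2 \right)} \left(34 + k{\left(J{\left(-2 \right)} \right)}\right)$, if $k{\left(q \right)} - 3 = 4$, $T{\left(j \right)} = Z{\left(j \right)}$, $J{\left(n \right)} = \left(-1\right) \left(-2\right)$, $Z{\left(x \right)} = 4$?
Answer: $164$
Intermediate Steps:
$J{\left(n \right)} = 2$
$T{\left(j \right)} = 4$
$k{\left(q \right)} = 7$ ($k{\left(q \right)} = 3 + 4 = 7$)
$T{\left(2 \right)} \left(34 + k{\left(J{\left(-2 \right)} \right)}\right) = 4 \left(34 + 7\right) = 4 \cdot 41 = 164$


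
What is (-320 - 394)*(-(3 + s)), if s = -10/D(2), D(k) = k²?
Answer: 357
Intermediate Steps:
s = -5/2 (s = -10/(2²) = -10/4 = -10*¼ = -5/2 ≈ -2.5000)
(-320 - 394)*(-(3 + s)) = (-320 - 394)*(-(3 - 5/2)) = -(-714)/2 = -714*(-½) = 357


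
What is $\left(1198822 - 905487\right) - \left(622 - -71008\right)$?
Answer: $221705$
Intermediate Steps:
$\left(1198822 - 905487\right) - \left(622 - -71008\right) = \left(1198822 - 905487\right) - \left(622 + 71008\right) = 293335 - 71630 = 221705$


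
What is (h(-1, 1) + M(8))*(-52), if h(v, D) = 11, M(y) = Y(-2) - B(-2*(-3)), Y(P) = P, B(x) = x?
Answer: -156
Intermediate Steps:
M(y) = -8 (M(y) = -2 - (-2)*(-3) = -2 - 1*6 = -2 - 6 = -8)
(h(-1, 1) + M(8))*(-52) = (11 - 8)*(-52) = 3*(-52) = -156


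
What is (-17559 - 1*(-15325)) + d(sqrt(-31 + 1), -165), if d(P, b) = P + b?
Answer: -2399 + I*sqrt(30) ≈ -2399.0 + 5.4772*I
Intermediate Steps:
(-17559 - 1*(-15325)) + d(sqrt(-31 + 1), -165) = (-17559 - 1*(-15325)) + (sqrt(-31 + 1) - 165) = (-17559 + 15325) + (sqrt(-30) - 165) = -2234 + (I*sqrt(30) - 165) = -2234 + (-165 + I*sqrt(30)) = -2399 + I*sqrt(30)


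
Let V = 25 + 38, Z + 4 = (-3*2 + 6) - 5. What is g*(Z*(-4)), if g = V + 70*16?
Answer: 42588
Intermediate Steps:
Z = -9 (Z = -4 + ((-3*2 + 6) - 5) = -4 + ((-6 + 6) - 5) = -4 + (0 - 5) = -4 - 5 = -9)
V = 63
g = 1183 (g = 63 + 70*16 = 63 + 1120 = 1183)
g*(Z*(-4)) = 1183*(-9*(-4)) = 1183*36 = 42588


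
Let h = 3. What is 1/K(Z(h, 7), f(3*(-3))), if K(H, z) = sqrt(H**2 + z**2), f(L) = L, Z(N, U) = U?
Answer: sqrt(130)/130 ≈ 0.087706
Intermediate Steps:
1/K(Z(h, 7), f(3*(-3))) = 1/(sqrt(7**2 + (3*(-3))**2)) = 1/(sqrt(49 + (-9)**2)) = 1/(sqrt(49 + 81)) = 1/(sqrt(130)) = sqrt(130)/130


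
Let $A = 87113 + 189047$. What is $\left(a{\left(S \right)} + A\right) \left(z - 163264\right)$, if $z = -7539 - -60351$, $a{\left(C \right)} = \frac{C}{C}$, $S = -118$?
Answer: $-30502534772$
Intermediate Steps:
$A = 276160$
$a{\left(C \right)} = 1$
$z = 52812$ ($z = -7539 + 60351 = 52812$)
$\left(a{\left(S \right)} + A\right) \left(z - 163264\right) = \left(1 + 276160\right) \left(52812 - 163264\right) = 276161 \left(-110452\right) = -30502534772$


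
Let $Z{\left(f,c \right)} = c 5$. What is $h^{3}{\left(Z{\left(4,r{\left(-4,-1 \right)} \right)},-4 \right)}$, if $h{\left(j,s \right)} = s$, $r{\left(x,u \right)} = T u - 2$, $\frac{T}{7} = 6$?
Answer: $-64$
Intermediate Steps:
$T = 42$ ($T = 7 \cdot 6 = 42$)
$r{\left(x,u \right)} = -2 + 42 u$ ($r{\left(x,u \right)} = 42 u - 2 = -2 + 42 u$)
$Z{\left(f,c \right)} = 5 c$
$h^{3}{\left(Z{\left(4,r{\left(-4,-1 \right)} \right)},-4 \right)} = \left(-4\right)^{3} = -64$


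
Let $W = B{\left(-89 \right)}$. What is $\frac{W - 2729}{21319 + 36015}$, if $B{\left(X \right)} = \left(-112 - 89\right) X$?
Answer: $\frac{7580}{28667} \approx 0.26442$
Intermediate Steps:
$B{\left(X \right)} = - 201 X$ ($B{\left(X \right)} = \left(-112 - 89\right) X = - 201 X$)
$W = 17889$ ($W = \left(-201\right) \left(-89\right) = 17889$)
$\frac{W - 2729}{21319 + 36015} = \frac{17889 - 2729}{21319 + 36015} = \frac{15160}{57334} = 15160 \cdot \frac{1}{57334} = \frac{7580}{28667}$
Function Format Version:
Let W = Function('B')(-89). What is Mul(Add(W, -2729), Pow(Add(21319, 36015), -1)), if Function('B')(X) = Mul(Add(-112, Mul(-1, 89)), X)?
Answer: Rational(7580, 28667) ≈ 0.26442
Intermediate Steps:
Function('B')(X) = Mul(-201, X) (Function('B')(X) = Mul(Add(-112, -89), X) = Mul(-201, X))
W = 17889 (W = Mul(-201, -89) = 17889)
Mul(Add(W, -2729), Pow(Add(21319, 36015), -1)) = Mul(Add(17889, -2729), Pow(Add(21319, 36015), -1)) = Mul(15160, Pow(57334, -1)) = Mul(15160, Rational(1, 57334)) = Rational(7580, 28667)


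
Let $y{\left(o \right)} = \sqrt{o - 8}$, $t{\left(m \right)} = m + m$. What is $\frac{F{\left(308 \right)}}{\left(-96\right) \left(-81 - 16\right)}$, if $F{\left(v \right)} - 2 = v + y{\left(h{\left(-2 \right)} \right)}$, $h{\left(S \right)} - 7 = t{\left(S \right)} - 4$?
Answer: $\frac{155}{4656} + \frac{i}{3104} \approx 0.03329 + 0.00032216 i$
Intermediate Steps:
$t{\left(m \right)} = 2 m$
$h{\left(S \right)} = 3 + 2 S$ ($h{\left(S \right)} = 7 + \left(2 S - 4\right) = 7 + \left(-4 + 2 S\right) = 3 + 2 S$)
$y{\left(o \right)} = \sqrt{-8 + o}$
$F{\left(v \right)} = 2 + v + 3 i$ ($F{\left(v \right)} = 2 + \left(v + \sqrt{-8 + \left(3 + 2 \left(-2\right)\right)}\right) = 2 + \left(v + \sqrt{-8 + \left(3 - 4\right)}\right) = 2 + \left(v + \sqrt{-8 - 1}\right) = 2 + \left(v + \sqrt{-9}\right) = 2 + \left(v + 3 i\right) = 2 + v + 3 i$)
$\frac{F{\left(308 \right)}}{\left(-96\right) \left(-81 - 16\right)} = \frac{2 + 308 + 3 i}{\left(-96\right) \left(-81 - 16\right)} = \frac{310 + 3 i}{\left(-96\right) \left(-97\right)} = \frac{310 + 3 i}{9312} = \left(310 + 3 i\right) \frac{1}{9312} = \frac{155}{4656} + \frac{i}{3104}$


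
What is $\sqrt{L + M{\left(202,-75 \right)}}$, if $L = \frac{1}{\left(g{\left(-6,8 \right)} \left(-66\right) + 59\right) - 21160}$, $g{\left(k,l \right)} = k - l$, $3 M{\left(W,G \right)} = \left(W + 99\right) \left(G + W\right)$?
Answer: $\frac{8 \sqrt{729498970929}}{60531} \approx 112.88$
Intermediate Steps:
$M{\left(W,G \right)} = \frac{\left(99 + W\right) \left(G + W\right)}{3}$ ($M{\left(W,G \right)} = \frac{\left(W + 99\right) \left(G + W\right)}{3} = \frac{\left(99 + W\right) \left(G + W\right)}{3}$)
$L = - \frac{1}{20177}$ ($L = \frac{1}{\left(\left(-6 - 8\right) \left(-66\right) + 59\right) - 21160} = \frac{1}{\left(\left(-14\right) \left(-66\right) + 59\right) - 21160} = \frac{1}{\left(924 + 59\right) - 21160} = \frac{1}{983 - 21160} = \frac{1}{-20177} = - \frac{1}{20177} \approx -4.9561 \cdot 10^{-5}$)
$\sqrt{L + M{\left(202,-75 \right)}} = \sqrt{- \frac{1}{20177} + \left(33 \left(-75\right) + 33 \cdot 202 + \frac{202^{2}}{3} + \frac{1}{3} \left(-75\right) 202\right)} = \sqrt{- \frac{1}{20177} + \left(-2475 + 6666 + \frac{1}{3} \cdot 40804 - 5050\right)} = \sqrt{- \frac{1}{20177} + \left(-2475 + 6666 + \frac{40804}{3} - 5050\right)} = \sqrt{- \frac{1}{20177} + \frac{38227}{3}} = \sqrt{\frac{771306176}{60531}} = \frac{8 \sqrt{729498970929}}{60531}$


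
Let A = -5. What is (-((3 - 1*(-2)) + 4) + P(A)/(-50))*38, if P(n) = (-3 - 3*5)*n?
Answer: -2052/5 ≈ -410.40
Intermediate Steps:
P(n) = -18*n (P(n) = (-3 - 15)*n = -18*n)
(-((3 - 1*(-2)) + 4) + P(A)/(-50))*38 = (-((3 - 1*(-2)) + 4) - 18*(-5)/(-50))*38 = (-((3 + 2) + 4) + 90*(-1/50))*38 = (-(5 + 4) - 9/5)*38 = (-1*9 - 9/5)*38 = (-9 - 9/5)*38 = -54/5*38 = -2052/5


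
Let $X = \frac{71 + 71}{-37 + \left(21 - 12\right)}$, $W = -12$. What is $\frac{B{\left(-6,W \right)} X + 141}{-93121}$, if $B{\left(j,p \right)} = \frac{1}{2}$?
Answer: $- \frac{3877}{2607388} \approx -0.0014869$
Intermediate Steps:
$B{\left(j,p \right)} = \frac{1}{2}$
$X = - \frac{71}{14}$ ($X = \frac{142}{-37 + \left(21 - 12\right)} = \frac{142}{-37 + 9} = \frac{142}{-28} = 142 \left(- \frac{1}{28}\right) = - \frac{71}{14} \approx -5.0714$)
$\frac{B{\left(-6,W \right)} X + 141}{-93121} = \frac{\frac{1}{2} \left(- \frac{71}{14}\right) + 141}{-93121} = \left(- \frac{71}{28} + 141\right) \left(- \frac{1}{93121}\right) = \frac{3877}{28} \left(- \frac{1}{93121}\right) = - \frac{3877}{2607388}$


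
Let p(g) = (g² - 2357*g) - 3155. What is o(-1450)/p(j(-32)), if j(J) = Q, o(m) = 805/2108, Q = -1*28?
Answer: 161/26824300 ≈ 6.0020e-6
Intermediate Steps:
Q = -28
o(m) = 805/2108 (o(m) = 805*(1/2108) = 805/2108)
j(J) = -28
p(g) = -3155 + g² - 2357*g
o(-1450)/p(j(-32)) = 805/(2108*(-3155 + (-28)² - 2357*(-28))) = 805/(2108*(-3155 + 784 + 65996)) = (805/2108)/63625 = (805/2108)*(1/63625) = 161/26824300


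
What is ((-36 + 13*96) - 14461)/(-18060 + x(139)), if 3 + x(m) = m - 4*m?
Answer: 13249/18480 ≈ 0.71694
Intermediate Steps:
x(m) = -3 - 3*m (x(m) = -3 + (m - 4*m) = -3 - 3*m)
((-36 + 13*96) - 14461)/(-18060 + x(139)) = ((-36 + 13*96) - 14461)/(-18060 + (-3 - 3*139)) = ((-36 + 1248) - 14461)/(-18060 + (-3 - 417)) = (1212 - 14461)/(-18060 - 420) = -13249/(-18480) = -13249*(-1/18480) = 13249/18480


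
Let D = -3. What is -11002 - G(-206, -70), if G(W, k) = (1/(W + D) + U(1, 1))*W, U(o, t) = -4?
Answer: -2471840/209 ≈ -11827.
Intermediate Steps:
G(W, k) = W*(-4 + 1/(-3 + W)) (G(W, k) = (1/(W - 3) - 4)*W = (1/(-3 + W) - 4)*W = (-4 + 1/(-3 + W))*W = W*(-4 + 1/(-3 + W)))
-11002 - G(-206, -70) = -11002 - (-206)*(13 - 4*(-206))/(-3 - 206) = -11002 - (-206)*(13 + 824)/(-209) = -11002 - (-206)*(-1)*837/209 = -11002 - 1*172422/209 = -11002 - 172422/209 = -2471840/209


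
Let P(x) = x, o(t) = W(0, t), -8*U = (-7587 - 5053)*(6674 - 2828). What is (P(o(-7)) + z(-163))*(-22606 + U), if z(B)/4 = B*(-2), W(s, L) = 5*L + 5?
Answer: 7712890276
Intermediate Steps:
W(s, L) = 5 + 5*L
U = 6076680 (U = -(-7587 - 5053)*(6674 - 2828)/8 = -(-1580)*3846 = -⅛*(-48613440) = 6076680)
o(t) = 5 + 5*t
z(B) = -8*B (z(B) = 4*(B*(-2)) = 4*(-2*B) = -8*B)
(P(o(-7)) + z(-163))*(-22606 + U) = ((5 + 5*(-7)) - 8*(-163))*(-22606 + 6076680) = ((5 - 35) + 1304)*6054074 = (-30 + 1304)*6054074 = 1274*6054074 = 7712890276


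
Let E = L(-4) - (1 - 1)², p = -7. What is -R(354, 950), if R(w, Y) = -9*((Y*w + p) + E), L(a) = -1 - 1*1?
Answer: 3026619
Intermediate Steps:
L(a) = -2 (L(a) = -1 - 1 = -2)
E = -2 (E = -2 - (1 - 1)² = -2 - 1*0² = -2 - 1*0 = -2 + 0 = -2)
R(w, Y) = 81 - 9*Y*w (R(w, Y) = -9*((Y*w - 7) - 2) = -9*((-7 + Y*w) - 2) = -9*(-9 + Y*w) = 81 - 9*Y*w)
-R(354, 950) = -(81 - 9*950*354) = -(81 - 3026700) = -1*(-3026619) = 3026619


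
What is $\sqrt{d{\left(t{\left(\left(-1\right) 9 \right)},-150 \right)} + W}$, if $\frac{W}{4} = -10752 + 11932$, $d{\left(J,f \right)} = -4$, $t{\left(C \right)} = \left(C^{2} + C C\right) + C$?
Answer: $6 \sqrt{131} \approx 68.673$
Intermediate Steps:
$t{\left(C \right)} = C + 2 C^{2}$ ($t{\left(C \right)} = \left(C^{2} + C^{2}\right) + C = 2 C^{2} + C = C + 2 C^{2}$)
$W = 4720$ ($W = 4 \left(-10752 + 11932\right) = 4 \cdot 1180 = 4720$)
$\sqrt{d{\left(t{\left(\left(-1\right) 9 \right)},-150 \right)} + W} = \sqrt{-4 + 4720} = \sqrt{4716} = 6 \sqrt{131}$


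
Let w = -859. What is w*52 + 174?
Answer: -44494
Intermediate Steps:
w*52 + 174 = -859*52 + 174 = -44668 + 174 = -44494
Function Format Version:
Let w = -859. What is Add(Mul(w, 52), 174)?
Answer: -44494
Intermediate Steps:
Add(Mul(w, 52), 174) = Add(Mul(-859, 52), 174) = Add(-44668, 174) = -44494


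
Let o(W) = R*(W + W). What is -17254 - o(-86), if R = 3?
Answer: -16738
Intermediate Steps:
o(W) = 6*W (o(W) = 3*(W + W) = 3*(2*W) = 6*W)
-17254 - o(-86) = -17254 - 6*(-86) = -17254 - 1*(-516) = -17254 + 516 = -16738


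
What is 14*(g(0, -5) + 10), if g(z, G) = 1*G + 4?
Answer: 126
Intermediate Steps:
g(z, G) = 4 + G (g(z, G) = G + 4 = 4 + G)
14*(g(0, -5) + 10) = 14*((4 - 5) + 10) = 14*(-1 + 10) = 14*9 = 126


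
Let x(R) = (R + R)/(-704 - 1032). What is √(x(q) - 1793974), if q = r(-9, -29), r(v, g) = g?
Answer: I*√337905760451/434 ≈ 1339.4*I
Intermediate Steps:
q = -29
x(R) = -R/868 (x(R) = (2*R)/(-1736) = (2*R)*(-1/1736) = -R/868)
√(x(q) - 1793974) = √(-1/868*(-29) - 1793974) = √(29/868 - 1793974) = √(-1557169403/868) = I*√337905760451/434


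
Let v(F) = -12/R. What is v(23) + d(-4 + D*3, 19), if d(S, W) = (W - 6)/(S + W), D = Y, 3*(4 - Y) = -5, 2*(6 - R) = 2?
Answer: -319/160 ≈ -1.9937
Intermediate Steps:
R = 5 (R = 6 - ½*2 = 6 - 1 = 5)
Y = 17/3 (Y = 4 - ⅓*(-5) = 4 + 5/3 = 17/3 ≈ 5.6667)
D = 17/3 ≈ 5.6667
v(F) = -12/5
d(S, W) = (-6 + W)/(S + W)
v(23) + d(-4 + D*3, 19) = -12/5 + (-6 + 19)/((-4 + (17/3)*3) + 19) = -12/5 + 13/((-4 + 17) + 19) = -12/5 + 13/(13 + 19) = -12/5 + 13/32 = -319/160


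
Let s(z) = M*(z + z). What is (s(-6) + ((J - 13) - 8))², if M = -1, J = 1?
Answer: 64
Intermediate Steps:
s(z) = -2*z (s(z) = -(z + z) = -2*z)
(s(-6) + ((J - 13) - 8))² = (-2*(-6) + ((1 - 13) - 8))² = (12 + (-12 - 8))² = (12 - 20)² = (-8)² = 64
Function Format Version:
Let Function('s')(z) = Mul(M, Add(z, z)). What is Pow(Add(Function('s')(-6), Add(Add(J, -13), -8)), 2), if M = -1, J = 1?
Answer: 64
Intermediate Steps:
Function('s')(z) = Mul(-2, z) (Function('s')(z) = Mul(-1, Add(z, z)) = Mul(-1, Mul(2, z)) = Mul(-2, z))
Pow(Add(Function('s')(-6), Add(Add(J, -13), -8)), 2) = Pow(Add(Mul(-2, -6), Add(Add(1, -13), -8)), 2) = Pow(Add(12, Add(-12, -8)), 2) = Pow(Add(12, -20), 2) = Pow(-8, 2) = 64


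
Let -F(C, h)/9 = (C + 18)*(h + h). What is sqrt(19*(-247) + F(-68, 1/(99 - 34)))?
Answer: I*sqrt(790777)/13 ≈ 68.404*I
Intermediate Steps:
F(C, h) = -18*h*(18 + C) (F(C, h) = -9*(C + 18)*(h + h) = -9*(18 + C)*2*h = -18*h*(18 + C))
sqrt(19*(-247) + F(-68, 1/(99 - 34))) = sqrt(19*(-247) - 18*(18 - 68)/(99 - 34)) = sqrt(-4693 - 18*(-50)/65) = sqrt(-4693 - 18*1/65*(-50)) = sqrt(-4693 + 180/13) = sqrt(-60829/13) = I*sqrt(790777)/13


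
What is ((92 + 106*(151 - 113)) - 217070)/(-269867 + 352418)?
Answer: -212950/82551 ≈ -2.5796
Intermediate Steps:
((92 + 106*(151 - 113)) - 217070)/(-269867 + 352418) = ((92 + 106*38) - 217070)/82551 = ((92 + 4028) - 217070)*(1/82551) = (4120 - 217070)*(1/82551) = -212950*1/82551 = -212950/82551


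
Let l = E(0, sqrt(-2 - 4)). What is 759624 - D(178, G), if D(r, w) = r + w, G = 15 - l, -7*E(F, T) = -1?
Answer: 5316018/7 ≈ 7.5943e+5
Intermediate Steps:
E(F, T) = 1/7 (E(F, T) = -1/7*(-1) = 1/7)
l = 1/7 ≈ 0.14286
G = 104/7 (G = 15 - 1*1/7 = 15 - 1/7 = 104/7 ≈ 14.857)
759624 - D(178, G) = 759624 - (178 + 104/7) = 759624 - 1*1350/7 = 759624 - 1350/7 = 5316018/7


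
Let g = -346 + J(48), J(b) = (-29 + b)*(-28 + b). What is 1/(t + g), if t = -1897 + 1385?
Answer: -1/478 ≈ -0.0020920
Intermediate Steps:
t = -512
g = 34 (g = -346 + (812 + 48**2 - 57*48) = -346 + (812 + 2304 - 2736) = -346 + 380 = 34)
1/(t + g) = 1/(-512 + 34) = 1/(-478) = -1/478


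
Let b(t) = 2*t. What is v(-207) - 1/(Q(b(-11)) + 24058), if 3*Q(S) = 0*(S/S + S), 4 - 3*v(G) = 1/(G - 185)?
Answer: 6290971/4715368 ≈ 1.3341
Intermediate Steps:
v(G) = 4/3 - 1/(3*(-185 + G)) (v(G) = 4/3 - 1/(3*(G - 185)) = 4/3 - 1/(3*(-185 + G)))
Q(S) = 0 (Q(S) = (0*(S/S + S))/3 = (0*(1 + S))/3 = (⅓)*0 = 0)
v(-207) - 1/(Q(b(-11)) + 24058) = (-741 + 4*(-207))/(3*(-185 - 207)) - 1/(0 + 24058) = (⅓)*(-741 - 828)/(-392) - 1/24058 = (⅓)*(-1/392)*(-1569) - 1*1/24058 = 523/392 - 1/24058 = 6290971/4715368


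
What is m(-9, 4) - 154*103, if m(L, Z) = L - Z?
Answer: -15875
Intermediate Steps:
m(-9, 4) - 154*103 = (-9 - 1*4) - 154*103 = (-9 - 4) - 15862 = -13 - 15862 = -15875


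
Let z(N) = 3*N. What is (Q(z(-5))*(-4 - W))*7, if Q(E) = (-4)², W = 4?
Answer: -896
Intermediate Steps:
Q(E) = 16
(Q(z(-5))*(-4 - W))*7 = (16*(-4 - 1*4))*7 = (16*(-4 - 4))*7 = (16*(-8))*7 = -128*7 = -896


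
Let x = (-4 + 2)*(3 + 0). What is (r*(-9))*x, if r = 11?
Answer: 594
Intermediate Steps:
x = -6 (x = -2*3 = -6)
(r*(-9))*x = (11*(-9))*(-6) = -99*(-6) = 594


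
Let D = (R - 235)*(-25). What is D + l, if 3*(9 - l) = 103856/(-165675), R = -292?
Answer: 6552881456/497025 ≈ 13184.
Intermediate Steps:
l = 4577081/497025 (l = 9 - 103856/(3*(-165675)) = 9 - 103856*(-1)/(3*165675) = 9 - 1/3*(-103856/165675) = 9 + 103856/497025 = 4577081/497025 ≈ 9.2090)
D = 13175 (D = (-292 - 235)*(-25) = -527*(-25) = 13175)
D + l = 13175 + 4577081/497025 = 6552881456/497025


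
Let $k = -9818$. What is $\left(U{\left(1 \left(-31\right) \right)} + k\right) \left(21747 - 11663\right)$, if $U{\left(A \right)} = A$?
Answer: $-99317316$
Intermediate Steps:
$\left(U{\left(1 \left(-31\right) \right)} + k\right) \left(21747 - 11663\right) = \left(1 \left(-31\right) - 9818\right) \left(21747 - 11663\right) = \left(-31 - 9818\right) 10084 = \left(-9849\right) 10084 = -99317316$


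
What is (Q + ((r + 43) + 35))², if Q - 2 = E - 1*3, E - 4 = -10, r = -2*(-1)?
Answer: 5329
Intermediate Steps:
r = 2
E = -6 (E = 4 - 10 = -6)
Q = -7 (Q = 2 + (-6 - 1*3) = 2 + (-6 - 3) = 2 - 9 = -7)
(Q + ((r + 43) + 35))² = (-7 + ((2 + 43) + 35))² = (-7 + (45 + 35))² = (-7 + 80)² = 73² = 5329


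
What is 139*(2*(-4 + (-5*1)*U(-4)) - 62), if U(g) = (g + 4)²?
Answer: -9730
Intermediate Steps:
U(g) = (4 + g)²
139*(2*(-4 + (-5*1)*U(-4)) - 62) = 139*(2*(-4 + (-5*1)*(4 - 4)²) - 62) = 139*(2*(-4 - 5*0²) - 62) = 139*(2*(-4 - 5*0) - 62) = 139*(2*(-4 + 0) - 62) = 139*(2*(-4) - 62) = 139*(-8 - 62) = 139*(-70) = -9730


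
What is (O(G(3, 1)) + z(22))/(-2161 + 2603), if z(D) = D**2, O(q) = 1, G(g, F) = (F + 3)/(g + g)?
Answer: 485/442 ≈ 1.0973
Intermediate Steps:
G(g, F) = (3 + F)/(2*g) (G(g, F) = (3 + F)/((2*g)) = (3 + F)*(1/(2*g)) = (3 + F)/(2*g))
(O(G(3, 1)) + z(22))/(-2161 + 2603) = (1 + 22**2)/(-2161 + 2603) = (1 + 484)/442 = 485*(1/442) = 485/442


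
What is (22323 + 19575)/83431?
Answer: 41898/83431 ≈ 0.50219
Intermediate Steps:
(22323 + 19575)/83431 = 41898*(1/83431) = 41898/83431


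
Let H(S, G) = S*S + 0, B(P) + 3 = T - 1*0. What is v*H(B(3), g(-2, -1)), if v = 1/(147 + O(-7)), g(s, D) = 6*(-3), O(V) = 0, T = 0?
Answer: 3/49 ≈ 0.061224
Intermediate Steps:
B(P) = -3 (B(P) = -3 + (0 - 1*0) = -3 + (0 + 0) = -3 + 0 = -3)
g(s, D) = -18
v = 1/147 (v = 1/(147 + 0) = 1/147 ≈ 0.0068027)
H(S, G) = S² (H(S, G) = S² + 0 = S²)
v*H(B(3), g(-2, -1)) = (1/147)*(-3)² = (1/147)*9 = 3/49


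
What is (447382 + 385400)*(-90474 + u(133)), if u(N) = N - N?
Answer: -75345118668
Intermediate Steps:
u(N) = 0
(447382 + 385400)*(-90474 + u(133)) = (447382 + 385400)*(-90474 + 0) = 832782*(-90474) = -75345118668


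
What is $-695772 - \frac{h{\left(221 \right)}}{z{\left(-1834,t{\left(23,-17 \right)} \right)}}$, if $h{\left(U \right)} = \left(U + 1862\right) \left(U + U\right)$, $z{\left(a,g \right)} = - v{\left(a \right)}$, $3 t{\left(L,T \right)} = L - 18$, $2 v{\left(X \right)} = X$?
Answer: $- \frac{638943610}{917} \approx -6.9678 \cdot 10^{5}$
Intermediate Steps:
$v{\left(X \right)} = \frac{X}{2}$
$t{\left(L,T \right)} = -6 + \frac{L}{3}$ ($t{\left(L,T \right)} = \frac{L - 18}{3} = \frac{-18 + L}{3} = -6 + \frac{L}{3}$)
$z{\left(a,g \right)} = - \frac{a}{2}$
$h{\left(U \right)} = 2 U \left(1862 + U\right)$ ($h{\left(U \right)} = \left(1862 + U\right) 2 U = 2 U \left(1862 + U\right)$)
$-695772 - \frac{h{\left(221 \right)}}{z{\left(-1834,t{\left(23,-17 \right)} \right)}} = -695772 - \frac{2 \cdot 221 \left(1862 + 221\right)}{\left(- \frac{1}{2}\right) \left(-1834\right)} = -695772 - \frac{2 \cdot 221 \cdot 2083}{917} = -695772 - 920686 \cdot \frac{1}{917} = -695772 - \frac{920686}{917} = - \frac{638943610}{917}$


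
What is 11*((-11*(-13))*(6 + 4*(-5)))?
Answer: -22022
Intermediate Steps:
11*((-11*(-13))*(6 + 4*(-5))) = 11*(143*(6 - 20)) = 11*(143*(-14)) = 11*(-2002) = -22022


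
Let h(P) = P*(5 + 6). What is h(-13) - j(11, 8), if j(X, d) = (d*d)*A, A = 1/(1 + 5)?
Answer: -461/3 ≈ -153.67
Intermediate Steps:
A = 1/6 ≈ 0.16667
h(P) = 11*P (h(P) = P*11 = 11*P)
j(X, d) = d**2/6 (j(X, d) = (d*d)*(1/6) = d**2*(1/6) = d**2/6)
h(-13) - j(11, 8) = 11*(-13) - 8**2/6 = -143 - 64/6 = -143 - 1*32/3 = -143 - 32/3 = -461/3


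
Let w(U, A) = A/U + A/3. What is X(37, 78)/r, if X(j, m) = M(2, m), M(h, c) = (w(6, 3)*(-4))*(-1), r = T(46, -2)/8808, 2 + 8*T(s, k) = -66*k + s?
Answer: 26424/11 ≈ 2402.2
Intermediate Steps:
T(s, k) = -¼ - 33*k/4 + s/8 (T(s, k) = -¼ + (-66*k + s)/8 = -¼ + (s - 66*k)/8 = -¼ + (-33*k/4 + s/8) = -¼ - 33*k/4 + s/8)
r = 11/4404 (r = (-¼ - 33/4*(-2) + (⅛)*46)/8808 = (-¼ + 33/2 + 23/4)*(1/8808) = 22*(1/8808) = 11/4404 ≈ 0.0024977)
w(U, A) = A/3 + A/U (w(U, A) = A/U + A*(⅓) = A/U + A/3 = A/3 + A/U)
M(h, c) = 6 (M(h, c) = (((⅓)*3 + 3/6)*(-4))*(-1) = ((1 + 3*(⅙))*(-4))*(-1) = ((1 + ½)*(-4))*(-1) = ((3/2)*(-4))*(-1) = -6*(-1) = 6)
X(j, m) = 6
X(37, 78)/r = 6/(11/4404) = 6*(4404/11) = 26424/11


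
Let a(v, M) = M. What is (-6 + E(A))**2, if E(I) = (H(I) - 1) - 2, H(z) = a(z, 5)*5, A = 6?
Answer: 256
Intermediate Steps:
H(z) = 25 (H(z) = 5*5 = 25)
E(I) = 22 (E(I) = (25 - 1) - 2 = 24 - 2 = 22)
(-6 + E(A))**2 = (-6 + 22)**2 = 16**2 = 256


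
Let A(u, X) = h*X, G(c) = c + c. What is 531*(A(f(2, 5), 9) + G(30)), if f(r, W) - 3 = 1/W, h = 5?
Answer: 55755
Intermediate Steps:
G(c) = 2*c
f(r, W) = 3 + 1/W
A(u, X) = 5*X
531*(A(f(2, 5), 9) + G(30)) = 531*(5*9 + 2*30) = 531*(45 + 60) = 531*105 = 55755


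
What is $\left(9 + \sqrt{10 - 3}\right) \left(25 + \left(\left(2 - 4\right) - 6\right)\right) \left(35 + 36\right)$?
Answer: $10863 + 1207 \sqrt{7} \approx 14056.0$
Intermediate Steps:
$\left(9 + \sqrt{10 - 3}\right) \left(25 + \left(\left(2 - 4\right) - 6\right)\right) \left(35 + 36\right) = \left(9 + \sqrt{7}\right) \left(25 - 8\right) 71 = \left(9 + \sqrt{7}\right) 17 \cdot 71 = \left(153 + 17 \sqrt{7}\right) 71 = 10863 + 1207 \sqrt{7}$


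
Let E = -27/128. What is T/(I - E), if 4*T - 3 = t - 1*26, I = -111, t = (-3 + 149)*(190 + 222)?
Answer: -641376/4727 ≈ -135.68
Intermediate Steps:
t = 60152 (t = 146*412 = 60152)
E = -27/128 (E = -27*1/128 = -27/128 ≈ -0.21094)
T = 60129/4 (T = ¾ + (60152 - 1*26)/4 = ¾ + (60152 - 26)/4 = ¾ + (¼)*60126 = ¾ + 30063/2 = 60129/4 ≈ 15032.)
T/(I - E) = 60129/(4*(-111 - 1*(-27/128))) = 60129/(4*(-111 + 27/128)) = 60129/(4*(-14181/128)) = (60129/4)*(-128/14181) = -641376/4727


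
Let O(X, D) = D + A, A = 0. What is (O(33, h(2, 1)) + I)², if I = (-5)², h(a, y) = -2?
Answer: 529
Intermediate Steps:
O(X, D) = D (O(X, D) = D + 0 = D)
I = 25
(O(33, h(2, 1)) + I)² = (-2 + 25)² = 23² = 529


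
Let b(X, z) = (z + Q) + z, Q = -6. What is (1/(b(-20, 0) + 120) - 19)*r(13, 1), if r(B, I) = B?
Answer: -28145/114 ≈ -246.89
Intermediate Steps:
b(X, z) = -6 + 2*z (b(X, z) = (z - 6) + z = (-6 + z) + z = -6 + 2*z)
(1/(b(-20, 0) + 120) - 19)*r(13, 1) = (1/((-6 + 2*0) + 120) - 19)*13 = (1/((-6 + 0) + 120) - 19)*13 = (1/(-6 + 120) - 19)*13 = (1/114 - 19)*13 = -2165/114*13 = -28145/114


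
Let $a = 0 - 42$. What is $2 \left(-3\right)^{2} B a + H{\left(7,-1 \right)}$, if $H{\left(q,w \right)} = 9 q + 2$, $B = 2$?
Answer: $-1447$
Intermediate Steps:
$H{\left(q,w \right)} = 2 + 9 q$
$a = -42$ ($a = 0 - 42 = -42$)
$2 \left(-3\right)^{2} B a + H{\left(7,-1 \right)} = 2 \left(-3\right)^{2} \cdot 2 \left(-42\right) + \left(2 + 9 \cdot 7\right) = 2 \cdot 9 \cdot 2 \left(-42\right) + \left(2 + 63\right) = 18 \cdot 2 \left(-42\right) + 65 = 36 \left(-42\right) + 65 = -1512 + 65 = -1447$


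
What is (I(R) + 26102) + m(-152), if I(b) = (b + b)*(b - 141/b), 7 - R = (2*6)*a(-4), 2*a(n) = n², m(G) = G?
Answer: 41510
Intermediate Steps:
a(n) = n²/2
R = -89 (R = 7 - 2*6*(½)*(-4)² = 7 - 12*(½)*16 = 7 - 12*8 = 7 - 1*96 = 7 - 96 = -89)
I(b) = 2*b*(b - 141/b) (I(b) = (2*b)*(b - 141/b) = 2*b*(b - 141/b))
(I(R) + 26102) + m(-152) = ((-282 + 2*(-89)²) + 26102) - 152 = ((-282 + 2*7921) + 26102) - 152 = ((-282 + 15842) + 26102) - 152 = (15560 + 26102) - 152 = 41662 - 152 = 41510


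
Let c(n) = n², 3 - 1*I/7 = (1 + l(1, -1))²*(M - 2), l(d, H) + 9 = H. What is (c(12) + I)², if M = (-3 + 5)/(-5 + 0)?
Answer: 58201641/25 ≈ 2.3281e+6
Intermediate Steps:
l(d, H) = -9 + H
M = -⅖ (M = 2/(-5) = 2*(-⅕) = -⅖ ≈ -0.40000)
I = 6909/5 (I = 21 - 7*(1 + (-9 - 1))²*(-⅖ - 2) = 21 - 7*(1 - 10)²*(-12)/5 = 21 - 7*(-9)²*(-12)/5 = 21 - 567*(-12)/5 = 21 - 7*(-972/5) = 21 + 6804/5 = 6909/5 ≈ 1381.8)
(c(12) + I)² = (12² + 6909/5)² = (144 + 6909/5)² = (7629/5)² = 58201641/25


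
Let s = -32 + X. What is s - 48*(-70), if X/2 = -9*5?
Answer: 3238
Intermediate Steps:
X = -90 (X = 2*(-9*5) = 2*(-45) = -90)
s = -122 (s = -32 - 90 = -122)
s - 48*(-70) = -122 - 48*(-70) = -122 + 3360 = 3238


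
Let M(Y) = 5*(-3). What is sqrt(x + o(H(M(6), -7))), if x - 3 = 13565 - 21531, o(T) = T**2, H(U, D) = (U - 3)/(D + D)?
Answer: I*sqrt(390106)/7 ≈ 89.226*I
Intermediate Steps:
M(Y) = -15
H(U, D) = (-3 + U)/(2*D) (H(U, D) = (-3 + U)/((2*D)) = (-3 + U)*(1/(2*D)) = (-3 + U)/(2*D))
x = -7963 (x = 3 + (13565 - 21531) = 3 - 7966 = -7963)
sqrt(x + o(H(M(6), -7))) = sqrt(-7963 + ((1/2)*(-3 - 15)/(-7))**2) = sqrt(-7963 + ((1/2)*(-1/7)*(-18))**2) = sqrt(-7963 + (9/7)**2) = sqrt(-7963 + 81/49) = sqrt(-390106/49) = I*sqrt(390106)/7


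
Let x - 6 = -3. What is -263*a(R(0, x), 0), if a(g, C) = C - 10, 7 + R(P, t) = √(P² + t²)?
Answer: 2630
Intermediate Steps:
x = 3 (x = 6 - 3 = 3)
R(P, t) = -7 + √(P² + t²)
a(g, C) = -10 + C
-263*a(R(0, x), 0) = -263*(-10 + 0) = -263*(-10) = 2630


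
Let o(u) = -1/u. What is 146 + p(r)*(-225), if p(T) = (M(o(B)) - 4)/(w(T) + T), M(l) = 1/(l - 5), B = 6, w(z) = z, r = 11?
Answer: 64411/341 ≈ 188.89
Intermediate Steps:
M(l) = 1/(-5 + l)
p(T) = -65/(31*T) (p(T) = (1/(-5 - 1/6) - 4)/(T + T) = (1/(-5 - 1*1/6) - 4)/((2*T)) = (1/(-5 - 1/6) - 4)*(1/(2*T)) = (1/(-31/6) - 4)*(1/(2*T)) = (-6/31 - 4)*(1/(2*T)) = -65/(31*T))
146 + p(r)*(-225) = 146 - 65/31/11*(-225) = 146 - 65/31*1/11*(-225) = 146 - 65/341*(-225) = 146 + 14625/341 = 64411/341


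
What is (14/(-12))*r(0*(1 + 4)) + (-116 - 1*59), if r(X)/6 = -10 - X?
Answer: -105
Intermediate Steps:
r(X) = -60 - 6*X (r(X) = 6*(-10 - X) = -60 - 6*X)
(14/(-12))*r(0*(1 + 4)) + (-116 - 1*59) = (14/(-12))*(-60 - 0*(1 + 4)) + (-116 - 1*59) = (14*(-1/12))*(-60 - 0*5) + (-116 - 59) = -7*(-60 - 6*0)/6 - 175 = -7*(-60 + 0)/6 - 175 = -7/6*(-60) - 175 = 70 - 175 = -105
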